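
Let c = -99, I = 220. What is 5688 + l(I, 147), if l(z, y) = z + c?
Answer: 5809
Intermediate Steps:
l(z, y) = -99 + z (l(z, y) = z - 99 = -99 + z)
5688 + l(I, 147) = 5688 + (-99 + 220) = 5688 + 121 = 5809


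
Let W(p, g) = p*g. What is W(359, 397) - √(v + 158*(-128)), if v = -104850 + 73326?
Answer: 142523 - 2*I*√12937 ≈ 1.4252e+5 - 227.48*I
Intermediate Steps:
v = -31524
W(p, g) = g*p
W(359, 397) - √(v + 158*(-128)) = 397*359 - √(-31524 + 158*(-128)) = 142523 - √(-31524 - 20224) = 142523 - √(-51748) = 142523 - 2*I*√12937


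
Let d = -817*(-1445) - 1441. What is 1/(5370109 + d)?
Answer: 1/6549233 ≈ 1.5269e-7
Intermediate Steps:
d = 1179124 (d = 1180565 - 1441 = 1179124)
1/(5370109 + d) = 1/(5370109 + 1179124) = 1/6549233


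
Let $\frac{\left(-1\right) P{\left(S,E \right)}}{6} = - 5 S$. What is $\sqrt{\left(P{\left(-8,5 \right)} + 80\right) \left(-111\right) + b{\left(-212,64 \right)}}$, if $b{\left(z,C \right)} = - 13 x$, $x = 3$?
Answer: $3 \sqrt{1969} \approx 133.12$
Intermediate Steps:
$P{\left(S,E \right)} = 30 S$ ($P{\left(S,E \right)} = - 6 \left(- 5 S\right) = 30 S$)
$b{\left(z,C \right)} = -39$ ($b{\left(z,C \right)} = \left(-13\right) 3 = -39$)
$\sqrt{\left(P{\left(-8,5 \right)} + 80\right) \left(-111\right) + b{\left(-212,64 \right)}} = \sqrt{\left(30 \left(-8\right) + 80\right) \left(-111\right) - 39} = \sqrt{\left(-240 + 80\right) \left(-111\right) - 39} = \sqrt{\left(-160\right) \left(-111\right) - 39} = \sqrt{17760 - 39} = \sqrt{17721} = 3 \sqrt{1969}$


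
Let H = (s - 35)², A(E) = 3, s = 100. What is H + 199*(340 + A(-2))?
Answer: 72482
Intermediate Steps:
H = 4225 (H = (100 - 35)² = 65² = 4225)
H + 199*(340 + A(-2)) = 4225 + 199*(340 + 3) = 4225 + 199*343 = 4225 + 68257 = 72482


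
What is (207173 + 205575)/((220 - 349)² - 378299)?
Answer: -206374/180829 ≈ -1.1413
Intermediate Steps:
(207173 + 205575)/((220 - 349)² - 378299) = 412748/((-129)² - 378299) = 412748/(16641 - 378299) = 412748/(-361658) = 412748*(-1/361658) = -206374/180829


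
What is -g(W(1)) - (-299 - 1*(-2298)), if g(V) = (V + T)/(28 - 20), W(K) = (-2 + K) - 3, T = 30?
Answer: -8009/4 ≈ -2002.3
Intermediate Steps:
W(K) = -5 + K
g(V) = 15/4 + V/8 (g(V) = (V + 30)/(28 - 20) = (30 + V)/8 = (30 + V)*(1/8) = 15/4 + V/8)
-g(W(1)) - (-299 - 1*(-2298)) = -(15/4 + (-5 + 1)/8) - (-299 - 1*(-2298)) = -(15/4 + (1/8)*(-4)) - (-299 + 2298) = -(15/4 - 1/2) - 1*1999 = -1*13/4 - 1999 = -13/4 - 1999 = -8009/4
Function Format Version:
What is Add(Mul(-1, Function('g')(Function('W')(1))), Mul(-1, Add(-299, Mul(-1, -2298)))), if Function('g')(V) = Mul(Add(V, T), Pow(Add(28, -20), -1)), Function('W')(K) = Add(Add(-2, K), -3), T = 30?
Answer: Rational(-8009, 4) ≈ -2002.3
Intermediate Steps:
Function('W')(K) = Add(-5, K)
Function('g')(V) = Add(Rational(15, 4), Mul(Rational(1, 8), V)) (Function('g')(V) = Mul(Add(V, 30), Pow(Add(28, -20), -1)) = Mul(Add(30, V), Pow(8, -1)) = Mul(Add(30, V), Rational(1, 8)) = Add(Rational(15, 4), Mul(Rational(1, 8), V)))
Add(Mul(-1, Function('g')(Function('W')(1))), Mul(-1, Add(-299, Mul(-1, -2298)))) = Add(Mul(-1, Add(Rational(15, 4), Mul(Rational(1, 8), Add(-5, 1)))), Mul(-1, Add(-299, Mul(-1, -2298)))) = Add(Mul(-1, Add(Rational(15, 4), Mul(Rational(1, 8), -4))), Mul(-1, Add(-299, 2298))) = Add(Mul(-1, Add(Rational(15, 4), Rational(-1, 2))), Mul(-1, 1999)) = Add(Mul(-1, Rational(13, 4)), -1999) = Add(Rational(-13, 4), -1999) = Rational(-8009, 4)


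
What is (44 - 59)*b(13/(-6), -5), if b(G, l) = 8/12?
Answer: -10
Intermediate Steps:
b(G, l) = ⅔ (b(G, l) = 8*(1/12) = ⅔)
(44 - 59)*b(13/(-6), -5) = (44 - 59)*(⅔) = -15*⅔ = -10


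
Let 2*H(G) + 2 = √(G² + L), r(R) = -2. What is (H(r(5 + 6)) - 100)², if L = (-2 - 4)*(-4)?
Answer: (101 - √7)² ≈ 9673.6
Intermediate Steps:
L = 24 (L = -6*(-4) = 24)
H(G) = -1 + √(24 + G²)/2 (H(G) = -1 + √(G² + 24)/2 = -1 + √(24 + G²)/2)
(H(r(5 + 6)) - 100)² = ((-1 + √(24 + (-2)²)/2) - 100)² = ((-1 + √(24 + 4)/2) - 100)² = ((-1 + √28/2) - 100)² = ((-1 + (2*√7)/2) - 100)² = ((-1 + √7) - 100)² = (-101 + √7)²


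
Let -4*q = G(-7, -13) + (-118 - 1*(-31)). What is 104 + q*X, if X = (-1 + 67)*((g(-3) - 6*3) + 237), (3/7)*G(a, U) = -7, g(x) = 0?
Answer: 373499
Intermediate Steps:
G(a, U) = -49/3 (G(a, U) = (7/3)*(-7) = -49/3)
X = 14454 (X = (-1 + 67)*((0 - 6*3) + 237) = 66*((0 - 18) + 237) = 66*(-18 + 237) = 66*219 = 14454)
q = 155/6 (q = -(-49/3 + (-118 - 1*(-31)))/4 = -(-49/3 + (-118 + 31))/4 = -(-49/3 - 87)/4 = -¼*(-310/3) = 155/6 ≈ 25.833)
104 + q*X = 104 + (155/6)*14454 = 104 + 373395 = 373499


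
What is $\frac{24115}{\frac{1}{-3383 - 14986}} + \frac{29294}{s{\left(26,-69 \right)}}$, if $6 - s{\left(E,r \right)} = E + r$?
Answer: $- \frac{21705424021}{49} \approx -4.4297 \cdot 10^{8}$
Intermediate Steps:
$s{\left(E,r \right)} = 6 - E - r$ ($s{\left(E,r \right)} = 6 - \left(E + r\right) = 6 - E - r$)
$\frac{24115}{\frac{1}{-3383 - 14986}} + \frac{29294}{s{\left(26,-69 \right)}} = \frac{24115}{\frac{1}{-3383 - 14986}} + \frac{29294}{6 - 26 - -69} = \frac{24115}{\frac{1}{-18369}} + \frac{29294}{6 - 26 + 69} = \frac{24115}{- \frac{1}{18369}} + \frac{29294}{49} = 24115 \left(-18369\right) + 29294 \cdot \frac{1}{49} = -442968435 + \frac{29294}{49} = - \frac{21705424021}{49}$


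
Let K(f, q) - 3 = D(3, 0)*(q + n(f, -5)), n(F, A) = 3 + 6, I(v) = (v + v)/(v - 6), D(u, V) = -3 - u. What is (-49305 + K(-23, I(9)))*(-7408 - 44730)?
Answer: 2575200096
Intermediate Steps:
I(v) = 2*v/(-6 + v) (I(v) = (2*v)/(-6 + v) = 2*v/(-6 + v))
n(F, A) = 9
K(f, q) = -51 - 6*q (K(f, q) = 3 + (-3 - 1*3)*(q + 9) = 3 + (-3 - 3)*(9 + q) = 3 - 6*(9 + q) = 3 + (-54 - 6*q) = -51 - 6*q)
(-49305 + K(-23, I(9)))*(-7408 - 44730) = (-49305 + (-51 - 12*9/(-6 + 9)))*(-7408 - 44730) = (-49305 + (-51 - 12*9/3))*(-52138) = (-49305 + (-51 - 6*6))*(-52138) = (-49305 + (-51 - 36))*(-52138) = (-49305 - 87)*(-52138) = -49392*(-52138) = 2575200096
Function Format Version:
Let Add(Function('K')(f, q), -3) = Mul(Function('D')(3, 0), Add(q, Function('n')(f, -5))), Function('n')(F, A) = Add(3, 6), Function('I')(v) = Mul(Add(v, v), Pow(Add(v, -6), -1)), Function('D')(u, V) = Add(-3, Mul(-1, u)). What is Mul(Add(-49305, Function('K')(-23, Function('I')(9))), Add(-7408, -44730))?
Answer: 2575200096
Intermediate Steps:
Function('I')(v) = Mul(2, v, Pow(Add(-6, v), -1)) (Function('I')(v) = Mul(Mul(2, v), Pow(Add(-6, v), -1)) = Mul(2, v, Pow(Add(-6, v), -1)))
Function('n')(F, A) = 9
Function('K')(f, q) = Add(-51, Mul(-6, q)) (Function('K')(f, q) = Add(3, Mul(Add(-3, Mul(-1, 3)), Add(q, 9))) = Add(3, Mul(Add(-3, -3), Add(9, q))) = Add(3, Mul(-6, Add(9, q))) = Add(3, Add(-54, Mul(-6, q))) = Add(-51, Mul(-6, q)))
Mul(Add(-49305, Function('K')(-23, Function('I')(9))), Add(-7408, -44730)) = Mul(Add(-49305, Add(-51, Mul(-6, Mul(2, 9, Pow(Add(-6, 9), -1))))), Add(-7408, -44730)) = Mul(Add(-49305, Add(-51, Mul(-6, Mul(2, 9, Pow(3, -1))))), -52138) = Mul(Add(-49305, Add(-51, Mul(-6, Mul(2, 9, Rational(1, 3))))), -52138) = Mul(Add(-49305, Add(-51, Mul(-6, 6))), -52138) = Mul(Add(-49305, Add(-51, -36)), -52138) = Mul(Add(-49305, -87), -52138) = Mul(-49392, -52138) = 2575200096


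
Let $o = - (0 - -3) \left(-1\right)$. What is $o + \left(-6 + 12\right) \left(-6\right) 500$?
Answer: $-17997$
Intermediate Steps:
$o = 3$ ($o = - (0 + 3) \left(-1\right) = \left(-1\right) 3 \left(-1\right) = \left(-3\right) \left(-1\right) = 3$)
$o + \left(-6 + 12\right) \left(-6\right) 500 = 3 + \left(-6 + 12\right) \left(-6\right) 500 = 3 + 6 \left(-6\right) 500 = 3 - 18000 = -17997$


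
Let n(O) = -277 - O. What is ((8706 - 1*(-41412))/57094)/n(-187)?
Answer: -8353/856410 ≈ -0.0097535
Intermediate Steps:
((8706 - 1*(-41412))/57094)/n(-187) = ((8706 - 1*(-41412))/57094)/(-277 - 1*(-187)) = ((8706 + 41412)*(1/57094))/(-277 + 187) = (50118*(1/57094))/(-90) = (25059/28547)*(-1/90) = -8353/856410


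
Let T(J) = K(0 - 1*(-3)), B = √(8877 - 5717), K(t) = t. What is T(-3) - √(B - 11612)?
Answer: 3 - √(-11612 + 2*√790) ≈ 3.0 - 107.5*I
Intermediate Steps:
B = 2*√790 (B = √3160 = 2*√790 ≈ 56.214)
T(J) = 3 (T(J) = 0 - 1*(-3) = 0 + 3 = 3)
T(-3) - √(B - 11612) = 3 - √(2*√790 - 11612) = 3 - √(-11612 + 2*√790)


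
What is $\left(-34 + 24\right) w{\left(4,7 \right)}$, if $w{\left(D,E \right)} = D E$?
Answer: $-280$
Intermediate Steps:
$\left(-34 + 24\right) w{\left(4,7 \right)} = \left(-34 + 24\right) 4 \cdot 7 = \left(-10\right) 28 = -280$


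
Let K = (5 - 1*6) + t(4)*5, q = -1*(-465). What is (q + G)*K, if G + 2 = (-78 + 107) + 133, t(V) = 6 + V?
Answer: 30625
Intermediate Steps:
G = 160 (G = -2 + ((-78 + 107) + 133) = -2 + (29 + 133) = -2 + 162 = 160)
q = 465
K = 49 (K = (5 - 1*6) + (6 + 4)*5 = (5 - 6) + 10*5 = -1 + 50 = 49)
(q + G)*K = (465 + 160)*49 = 625*49 = 30625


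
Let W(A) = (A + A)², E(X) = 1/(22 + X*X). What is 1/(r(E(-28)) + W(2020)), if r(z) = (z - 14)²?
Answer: 649636/10603226243689 ≈ 6.1268e-8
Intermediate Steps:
E(X) = 1/(22 + X²)
W(A) = 4*A² (W(A) = (2*A)² = 4*A²)
r(z) = (-14 + z)²
1/(r(E(-28)) + W(2020)) = 1/((-14 + 1/(22 + (-28)²))² + 4*2020²) = 1/((-14 + 1/(22 + 784))² + 4*4080400) = 1/((-14 + 1/806)² + 16321600) = 1/((-11283/806)² + 16321600) = 1/(127306089/649636 + 16321600) = 1/(10603226243689/649636) = 649636/10603226243689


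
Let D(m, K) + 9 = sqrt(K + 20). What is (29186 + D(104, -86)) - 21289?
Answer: 7888 + I*sqrt(66) ≈ 7888.0 + 8.124*I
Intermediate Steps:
D(m, K) = -9 + sqrt(20 + K) (D(m, K) = -9 + sqrt(K + 20) = -9 + sqrt(20 + K))
(29186 + D(104, -86)) - 21289 = (29186 + (-9 + sqrt(20 - 86))) - 21289 = (29186 + (-9 + sqrt(-66))) - 21289 = (29186 + (-9 + I*sqrt(66))) - 21289 = (29177 + I*sqrt(66)) - 21289 = 7888 + I*sqrt(66)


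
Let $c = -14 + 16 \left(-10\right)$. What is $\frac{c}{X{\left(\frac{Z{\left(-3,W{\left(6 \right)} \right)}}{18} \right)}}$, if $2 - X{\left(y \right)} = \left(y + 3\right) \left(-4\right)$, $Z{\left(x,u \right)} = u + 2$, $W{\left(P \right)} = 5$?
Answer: $- \frac{783}{70} \approx -11.186$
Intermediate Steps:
$Z{\left(x,u \right)} = 2 + u$
$X{\left(y \right)} = 14 + 4 y$ ($X{\left(y \right)} = 2 - \left(y + 3\right) \left(-4\right) = 2 - \left(3 + y\right) \left(-4\right) = 2 - \left(-12 - 4 y\right) = 2 + \left(12 + 4 y\right) = 14 + 4 y$)
$c = -174$ ($c = -14 - 160 = -174$)
$\frac{c}{X{\left(\frac{Z{\left(-3,W{\left(6 \right)} \right)}}{18} \right)}} = - \frac{174}{14 + 4 \frac{2 + 5}{18}} = - \frac{174}{14 + 4 \cdot 7 \cdot \frac{1}{18}} = - \frac{174}{14 + 4 \cdot \frac{7}{18}} = - \frac{174}{14 + \frac{14}{9}} = - \frac{174}{\frac{140}{9}} = \left(-174\right) \frac{9}{140} = - \frac{783}{70}$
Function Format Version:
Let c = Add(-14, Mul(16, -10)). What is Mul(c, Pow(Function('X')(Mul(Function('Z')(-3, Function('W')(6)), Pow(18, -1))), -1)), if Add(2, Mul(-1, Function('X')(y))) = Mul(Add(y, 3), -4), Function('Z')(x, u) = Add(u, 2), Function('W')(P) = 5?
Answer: Rational(-783, 70) ≈ -11.186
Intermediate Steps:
Function('Z')(x, u) = Add(2, u)
Function('X')(y) = Add(14, Mul(4, y)) (Function('X')(y) = Add(2, Mul(-1, Mul(Add(y, 3), -4))) = Add(2, Mul(-1, Mul(Add(3, y), -4))) = Add(2, Mul(-1, Add(-12, Mul(-4, y)))) = Add(2, Add(12, Mul(4, y))) = Add(14, Mul(4, y)))
c = -174 (c = Add(-14, -160) = -174)
Mul(c, Pow(Function('X')(Mul(Function('Z')(-3, Function('W')(6)), Pow(18, -1))), -1)) = Mul(-174, Pow(Add(14, Mul(4, Mul(Add(2, 5), Pow(18, -1)))), -1)) = Mul(-174, Pow(Add(14, Mul(4, Mul(7, Rational(1, 18)))), -1)) = Mul(-174, Pow(Add(14, Mul(4, Rational(7, 18))), -1)) = Mul(-174, Pow(Add(14, Rational(14, 9)), -1)) = Mul(-174, Pow(Rational(140, 9), -1)) = Mul(-174, Rational(9, 140)) = Rational(-783, 70)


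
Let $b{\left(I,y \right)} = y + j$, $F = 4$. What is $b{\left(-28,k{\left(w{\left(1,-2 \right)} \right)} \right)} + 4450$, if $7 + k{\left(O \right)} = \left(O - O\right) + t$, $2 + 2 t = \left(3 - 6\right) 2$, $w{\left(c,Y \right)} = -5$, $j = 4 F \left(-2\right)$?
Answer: $4407$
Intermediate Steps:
$j = -32$ ($j = 4 \cdot 4 \left(-2\right) = 16 \left(-2\right) = -32$)
$t = -4$ ($t = -1 + \frac{\left(3 - 6\right) 2}{2} = -1 + \frac{\left(-3\right) 2}{2} = -1 + \frac{1}{2} \left(-6\right) = -1 - 3 = -4$)
$k{\left(O \right)} = -11$ ($k{\left(O \right)} = -7 + \left(\left(O - O\right) - 4\right) = -7 + \left(0 - 4\right) = -7 - 4 = -11$)
$b{\left(I,y \right)} = -32 + y$ ($b{\left(I,y \right)} = y - 32 = -32 + y$)
$b{\left(-28,k{\left(w{\left(1,-2 \right)} \right)} \right)} + 4450 = \left(-32 - 11\right) + 4450 = -43 + 4450 = 4407$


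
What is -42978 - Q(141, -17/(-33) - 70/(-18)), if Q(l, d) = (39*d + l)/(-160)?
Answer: -226913519/5280 ≈ -42976.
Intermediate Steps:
Q(l, d) = -39*d/160 - l/160 (Q(l, d) = (l + 39*d)*(-1/160) = -39*d/160 - l/160)
-42978 - Q(141, -17/(-33) - 70/(-18)) = -42978 - (-39*(-17/(-33) - 70/(-18))/160 - 1/160*141) = -42978 - (-39*(-17*(-1/33) - 70*(-1/18))/160 - 141/160) = -42978 - (-39*(17/33 + 35/9)/160 - 141/160) = -42978 - (-39/160*436/99 - 141/160) = -42978 - (-1417/1320 - 141/160) = -42978 - 1*(-10321/5280) = -42978 + 10321/5280 = -226913519/5280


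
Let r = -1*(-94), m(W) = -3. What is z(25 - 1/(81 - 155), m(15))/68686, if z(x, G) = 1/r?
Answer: 1/6456484 ≈ 1.5488e-7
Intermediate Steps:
r = 94
z(x, G) = 1/94
z(25 - 1/(81 - 155), m(15))/68686 = (1/94)/68686 = (1/94)*(1/68686) = 1/6456484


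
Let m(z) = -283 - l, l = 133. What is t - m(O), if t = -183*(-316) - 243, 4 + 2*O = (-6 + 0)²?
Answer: 58001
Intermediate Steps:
O = 16 (O = -2 + (-6 + 0)²/2 = -2 + (½)*(-6)² = -2 + (½)*36 = -2 + 18 = 16)
m(z) = -416 (m(z) = -283 - 1*133 = -283 - 133 = -416)
t = 57585 (t = 57828 - 243 = 57585)
t - m(O) = 57585 - 1*(-416) = 57585 + 416 = 58001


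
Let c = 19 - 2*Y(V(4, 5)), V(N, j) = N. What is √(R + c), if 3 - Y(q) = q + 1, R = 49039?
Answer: √49062 ≈ 221.50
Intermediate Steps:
Y(q) = 2 - q (Y(q) = 3 - (q + 1) = 3 - (1 + q) = 3 + (-1 - q) = 2 - q)
c = 23 (c = 19 - 2*(2 - 1*4) = 19 - 2*(2 - 4) = 19 - 2*(-2) = 19 + 4 = 23)
√(R + c) = √(49039 + 23) = √49062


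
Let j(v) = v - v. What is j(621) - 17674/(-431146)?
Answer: 8837/215573 ≈ 0.040993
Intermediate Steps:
j(v) = 0
j(621) - 17674/(-431146) = 0 - 17674/(-431146) = 0 - 17674*(-1/431146) = 0 + 8837/215573 = 8837/215573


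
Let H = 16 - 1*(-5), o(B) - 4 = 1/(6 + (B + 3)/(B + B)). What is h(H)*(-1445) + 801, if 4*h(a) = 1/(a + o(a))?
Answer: 1820279/2314 ≈ 786.64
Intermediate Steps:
o(B) = 4 + 1/(6 + (3 + B)/(2*B)) (o(B) = 4 + 1/(6 + (B + 3)/(B + B)) = 4 + 1/(6 + (3 + B)/((2*B))) = 4 + 1/(6 + (3 + B)*(1/(2*B))) = 4 + 1/(6 + (3 + B)/(2*B)))
H = 21 (H = 16 + 5 = 21)
h(a) = 1/(4*(a + 6*(2 + 9*a)/(3 + 13*a)))
h(H)*(-1445) + 801 = ((3 + 13*21)/(4*(12 + 13*21² + 57*21)))*(-1445) + 801 = ((3 + 273)/(4*(12 + 13*441 + 1197)))*(-1445) + 801 = ((¼)*276/(12 + 5733 + 1197))*(-1445) + 801 = ((¼)*276/6942)*(-1445) + 801 = ((¼)*(1/6942)*276)*(-1445) + 801 = (23/2314)*(-1445) + 801 = -33235/2314 + 801 = 1820279/2314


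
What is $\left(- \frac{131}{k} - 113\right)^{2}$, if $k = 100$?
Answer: $\frac{130667761}{10000} \approx 13067.0$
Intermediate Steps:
$\left(- \frac{131}{k} - 113\right)^{2} = \left(- \frac{131}{100} - 113\right)^{2} = \left(- \frac{11431}{100}\right)^{2} = \frac{130667761}{10000}$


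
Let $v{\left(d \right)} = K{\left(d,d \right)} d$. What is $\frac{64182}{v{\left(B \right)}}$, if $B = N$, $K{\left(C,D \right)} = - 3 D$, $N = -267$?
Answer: $- \frac{21394}{71289} \approx -0.3001$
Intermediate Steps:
$B = -267$
$v{\left(d \right)} = - 3 d^{2}$ ($v{\left(d \right)} = - 3 d d = - 3 d^{2}$)
$\frac{64182}{v{\left(B \right)}} = \frac{64182}{\left(-3\right) \left(-267\right)^{2}} = \frac{64182}{\left(-3\right) 71289} = \frac{64182}{-213867} = 64182 \left(- \frac{1}{213867}\right) = - \frac{21394}{71289}$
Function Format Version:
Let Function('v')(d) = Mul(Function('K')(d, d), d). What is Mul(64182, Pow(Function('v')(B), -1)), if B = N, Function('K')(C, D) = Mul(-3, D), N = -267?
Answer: Rational(-21394, 71289) ≈ -0.30010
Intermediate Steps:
B = -267
Function('v')(d) = Mul(-3, Pow(d, 2)) (Function('v')(d) = Mul(Mul(-3, d), d) = Mul(-3, Pow(d, 2)))
Mul(64182, Pow(Function('v')(B), -1)) = Mul(64182, Pow(Mul(-3, Pow(-267, 2)), -1)) = Mul(64182, Pow(Mul(-3, 71289), -1)) = Mul(64182, Pow(-213867, -1)) = Mul(64182, Rational(-1, 213867)) = Rational(-21394, 71289)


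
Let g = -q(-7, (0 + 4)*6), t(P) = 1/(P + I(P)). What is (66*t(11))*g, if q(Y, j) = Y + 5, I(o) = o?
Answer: 6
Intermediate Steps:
q(Y, j) = 5 + Y
t(P) = 1/(2*P) (t(P) = 1/(P + P) = 1/(2*P))
g = 2 (g = -(5 - 7) = -1*(-2) = 2)
(66*t(11))*g = (66*((½)/11))*2 = (66*((½)*(1/11)))*2 = (66*(1/22))*2 = 3*2 = 6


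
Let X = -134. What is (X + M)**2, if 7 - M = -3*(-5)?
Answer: 20164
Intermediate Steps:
M = -8 (M = 7 - (-3)*(-5) = 7 - 1*15 = 7 - 15 = -8)
(X + M)**2 = (-134 - 8)**2 = (-142)**2 = 20164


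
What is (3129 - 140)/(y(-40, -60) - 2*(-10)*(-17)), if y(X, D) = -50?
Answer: -2989/390 ≈ -7.6641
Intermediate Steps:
(3129 - 140)/(y(-40, -60) - 2*(-10)*(-17)) = (3129 - 140)/(-50 - 2*(-10)*(-17)) = 2989/(-50 + 20*(-17)) = 2989/(-50 - 340) = 2989/(-390) = 2989*(-1/390) = -2989/390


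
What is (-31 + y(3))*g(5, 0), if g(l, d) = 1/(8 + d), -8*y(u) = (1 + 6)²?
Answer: -297/64 ≈ -4.6406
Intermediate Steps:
y(u) = -49/8 (y(u) = -(1 + 6)²/8 = -⅛*7² = -⅛*49 = -49/8)
(-31 + y(3))*g(5, 0) = (-31 - 49/8)/(8 + 0) = -297/8/8 = -297/8*⅛ = -297/64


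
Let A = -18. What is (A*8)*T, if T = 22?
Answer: -3168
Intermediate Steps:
(A*8)*T = -18*8*22 = -144*22 = -3168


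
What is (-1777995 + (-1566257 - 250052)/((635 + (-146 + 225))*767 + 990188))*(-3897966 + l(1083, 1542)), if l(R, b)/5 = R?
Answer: 10643202726220771629/1537826 ≈ 6.9209e+12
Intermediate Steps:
l(R, b) = 5*R
(-1777995 + (-1566257 - 250052)/((635 + (-146 + 225))*767 + 990188))*(-3897966 + l(1083, 1542)) = (-1777995 + (-1566257 - 250052)/((635 + (-146 + 225))*767 + 990188))*(-3897966 + 5*1083) = (-1777995 - 1816309/((635 + 79)*767 + 990188))*(-3897966 + 5415) = (-1777995 - 1816309/(714*767 + 990188))*(-3892551) = (-1777995 - 1816309/(547638 + 990188))*(-3892551) = (-1777995 - 1816309/1537826)*(-3892551) = -2734248755179/1537826*(-3892551) = 10643202726220771629/1537826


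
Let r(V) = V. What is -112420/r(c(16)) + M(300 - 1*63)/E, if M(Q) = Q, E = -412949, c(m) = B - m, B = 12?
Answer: 11605931408/412949 ≈ 28105.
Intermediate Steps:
c(m) = 12 - m
-112420/r(c(16)) + M(300 - 1*63)/E = -112420/(12 - 1*16) + (300 - 1*63)/(-412949) = -112420/(12 - 16) + (300 - 63)*(-1/412949) = -112420/(-4) + 237*(-1/412949) = -112420*(-1/4) - 237/412949 = 28105 - 237/412949 = 11605931408/412949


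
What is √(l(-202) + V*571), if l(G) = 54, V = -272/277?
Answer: I*√38878058/277 ≈ 22.51*I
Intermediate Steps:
V = -272/277 (V = -272*1/277 = -272/277 ≈ -0.98195)
√(l(-202) + V*571) = √(54 - 272/277*571) = √(54 - 155312/277) = √(-140354/277) = I*√38878058/277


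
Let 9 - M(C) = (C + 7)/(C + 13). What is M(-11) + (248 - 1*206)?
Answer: 53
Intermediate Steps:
M(C) = 9 - (7 + C)/(13 + C) (M(C) = 9 - (C + 7)/(C + 13) = 9 - (7 + C)/(13 + C))
M(-11) + (248 - 1*206) = 2*(55 + 4*(-11))/(13 - 11) + (248 - 1*206) = 2*(55 - 44)/2 + (248 - 206) = 2*(1/2)*11 + 42 = 11 + 42 = 53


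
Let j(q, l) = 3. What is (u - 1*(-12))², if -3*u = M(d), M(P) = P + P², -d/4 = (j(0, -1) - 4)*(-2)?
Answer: 400/9 ≈ 44.444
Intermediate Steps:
d = -8 (d = -4*(3 - 4)*(-2) = -(-4)*(-2) = -4*2 = -8)
u = -56/3 (u = -(-8)*(1 - 8)/3 = -(-8)*(-7)/3 = -⅓*56 = -56/3 ≈ -18.667)
(u - 1*(-12))² = (-56/3 - 1*(-12))² = (-56/3 + 12)² = (-20/3)² = 400/9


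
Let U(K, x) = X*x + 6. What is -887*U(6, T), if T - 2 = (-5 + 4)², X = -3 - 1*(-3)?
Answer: -5322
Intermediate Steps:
X = 0 (X = -3 + 3 = 0)
T = 3 (T = 2 + (-5 + 4)² = 2 + (-1)² = 2 + 1 = 3)
U(K, x) = 6 (U(K, x) = 0*x + 6 = 0 + 6 = 6)
-887*U(6, T) = -887*6 = -5322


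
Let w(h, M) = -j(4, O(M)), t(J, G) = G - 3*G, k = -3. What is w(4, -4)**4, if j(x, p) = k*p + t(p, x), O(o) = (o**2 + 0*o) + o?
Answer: 3748096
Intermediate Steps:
t(J, G) = -2*G
O(o) = o + o**2 (O(o) = (o**2 + 0) + o = o**2 + o = o + o**2)
j(x, p) = -3*p - 2*x
w(h, M) = 8 + 3*M*(1 + M) (w(h, M) = -(-3*M*(1 + M) - 2*4) = -(-3*M*(1 + M) - 8) = -(-8 - 3*M*(1 + M)) = 8 + 3*M*(1 + M))
w(4, -4)**4 = (8 + 3*(-4)*(1 - 4))**4 = (8 + 3*(-4)*(-3))**4 = (8 + 36)**4 = 44**4 = 3748096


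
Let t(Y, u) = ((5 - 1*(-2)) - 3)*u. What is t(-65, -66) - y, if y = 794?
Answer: -1058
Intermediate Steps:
t(Y, u) = 4*u (t(Y, u) = ((5 + 2) - 3)*u = (7 - 3)*u = 4*u)
t(-65, -66) - y = 4*(-66) - 1*794 = -264 - 794 = -1058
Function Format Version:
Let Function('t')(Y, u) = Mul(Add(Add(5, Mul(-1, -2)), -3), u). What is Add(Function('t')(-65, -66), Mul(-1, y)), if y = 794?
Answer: -1058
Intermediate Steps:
Function('t')(Y, u) = Mul(4, u) (Function('t')(Y, u) = Mul(Add(Add(5, 2), -3), u) = Mul(Add(7, -3), u) = Mul(4, u))
Add(Function('t')(-65, -66), Mul(-1, y)) = Add(Mul(4, -66), Mul(-1, 794)) = Add(-264, -794) = -1058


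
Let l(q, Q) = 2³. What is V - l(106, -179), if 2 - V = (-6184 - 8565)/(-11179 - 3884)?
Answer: -105127/15063 ≈ -6.9792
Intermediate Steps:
V = 15377/15063 (V = 2 - (-6184 - 8565)/(-11179 - 3884) = 2 - (-14749)/(-15063) = 2 - (-14749)*(-1)/15063 = 2 - 1*14749/15063 = 2 - 14749/15063 = 15377/15063 ≈ 1.0208)
l(q, Q) = 8
V - l(106, -179) = 15377/15063 - 1*8 = 15377/15063 - 8 = -105127/15063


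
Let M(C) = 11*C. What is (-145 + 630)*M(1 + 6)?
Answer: 37345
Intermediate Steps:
(-145 + 630)*M(1 + 6) = (-145 + 630)*(11*(1 + 6)) = 485*(11*7) = 485*77 = 37345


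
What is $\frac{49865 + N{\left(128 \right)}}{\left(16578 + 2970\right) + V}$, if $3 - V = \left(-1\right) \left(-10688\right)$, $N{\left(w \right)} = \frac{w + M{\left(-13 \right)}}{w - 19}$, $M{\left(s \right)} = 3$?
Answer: $\frac{5435416}{966067} \approx 5.6263$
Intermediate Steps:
$N{\left(w \right)} = \frac{3 + w}{-19 + w}$ ($N{\left(w \right)} = \frac{w + 3}{w - 19} = \frac{3 + w}{-19 + w}$)
$V = -10685$ ($V = 3 - \left(-1\right) \left(-10688\right) = 3 - 10688 = -10685$)
$\frac{49865 + N{\left(128 \right)}}{\left(16578 + 2970\right) + V} = \frac{49865 + \frac{3 + 128}{-19 + 128}}{\left(16578 + 2970\right) - 10685} = \frac{49865 + \frac{1}{109} \cdot 131}{19548 - 10685} = \frac{49865 + \frac{1}{109} \cdot 131}{8863} = \left(49865 + \frac{131}{109}\right) \frac{1}{8863} = \frac{5435416}{109} \cdot \frac{1}{8863} = \frac{5435416}{966067}$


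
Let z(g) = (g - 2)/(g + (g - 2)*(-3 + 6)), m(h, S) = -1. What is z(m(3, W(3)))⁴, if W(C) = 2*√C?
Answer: 81/10000 ≈ 0.0081000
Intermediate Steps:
z(g) = (-2 + g)/(-6 + 4*g) (z(g) = (-2 + g)/(g + (-2 + g)*3) = (-2 + g)/(g + (-6 + 3*g)) = (-2 + g)/(-6 + 4*g))
z(m(3, W(3)))⁴ = ((-2 - 1)/(2*(-3 + 2*(-1))))⁴ = ((½)*(-3)/(-3 - 2))⁴ = ((½)*(-3)/(-5))⁴ = ((½)*(-⅕)*(-3))⁴ = (3/10)⁴ = 81/10000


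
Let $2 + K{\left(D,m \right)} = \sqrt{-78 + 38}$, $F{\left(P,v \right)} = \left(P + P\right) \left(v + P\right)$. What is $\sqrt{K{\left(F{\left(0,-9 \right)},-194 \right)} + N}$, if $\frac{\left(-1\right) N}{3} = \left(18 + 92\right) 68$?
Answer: $\sqrt{-22442 + 2 i \sqrt{10}} \approx 0.021 + 149.81 i$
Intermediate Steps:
$F{\left(P,v \right)} = 2 P \left(P + v\right)$
$K{\left(D,m \right)} = -2 + 2 i \sqrt{10}$ ($K{\left(D,m \right)} = -2 + \sqrt{-78 + 38} = -2 + \sqrt{-40} = -2 + 2 i \sqrt{10}$)
$N = -22440$ ($N = - 3 \left(18 + 92\right) 68 = - 3 \cdot 110 \cdot 68 = \left(-3\right) 7480 = -22440$)
$\sqrt{K{\left(F{\left(0,-9 \right)},-194 \right)} + N} = \sqrt{\left(-2 + 2 i \sqrt{10}\right) - 22440} = \sqrt{-22442 + 2 i \sqrt{10}}$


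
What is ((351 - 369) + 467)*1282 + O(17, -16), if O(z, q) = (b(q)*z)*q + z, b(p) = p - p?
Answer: 575635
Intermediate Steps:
b(p) = 0
O(z, q) = z (O(z, q) = (0*z)*q + z = 0*q + z = 0 + z = z)
((351 - 369) + 467)*1282 + O(17, -16) = ((351 - 369) + 467)*1282 + 17 = (-18 + 467)*1282 + 17 = 449*1282 + 17 = 575618 + 17 = 575635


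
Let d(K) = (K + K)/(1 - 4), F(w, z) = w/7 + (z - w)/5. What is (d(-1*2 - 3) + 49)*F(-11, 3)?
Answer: 6751/105 ≈ 64.295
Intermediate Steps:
F(w, z) = -2*w/35 + z/5 (F(w, z) = w*(⅐) + (z - w)*(⅕) = w/7 + (-w/5 + z/5) = -2*w/35 + z/5)
d(K) = -2*K/3 (d(K) = (2*K)/(-3) = (2*K)*(-⅓) = -2*K/3)
(d(-1*2 - 3) + 49)*F(-11, 3) = (-2*(-1*2 - 3)/3 + 49)*(-2/35*(-11) + (⅕)*3) = (-2*(-2 - 3)/3 + 49)*(22/35 + ⅗) = (-⅔*(-5) + 49)*(43/35) = (10/3 + 49)*(43/35) = (157/3)*(43/35) = 6751/105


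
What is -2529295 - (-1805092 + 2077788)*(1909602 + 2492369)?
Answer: -1200402413111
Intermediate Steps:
-2529295 - (-1805092 + 2077788)*(1909602 + 2492369) = -2529295 - 272696*4401971 = -2529295 - 1*1200399883816 = -2529295 - 1200399883816 = -1200402413111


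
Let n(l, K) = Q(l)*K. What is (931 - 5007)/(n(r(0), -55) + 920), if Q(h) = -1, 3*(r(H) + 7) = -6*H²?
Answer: -4076/975 ≈ -4.1805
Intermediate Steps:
r(H) = -7 - 2*H² (r(H) = -7 + (-6*H²)/3 = -7 - 2*H²)
n(l, K) = -K
(931 - 5007)/(n(r(0), -55) + 920) = (931 - 5007)/(-1*(-55) + 920) = -4076/(55 + 920) = -4076/975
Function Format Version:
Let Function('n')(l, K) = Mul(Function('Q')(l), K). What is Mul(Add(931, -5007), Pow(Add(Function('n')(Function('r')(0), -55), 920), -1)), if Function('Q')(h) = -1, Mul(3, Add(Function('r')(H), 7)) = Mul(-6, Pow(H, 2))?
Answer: Rational(-4076, 975) ≈ -4.1805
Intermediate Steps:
Function('r')(H) = Add(-7, Mul(-2, Pow(H, 2))) (Function('r')(H) = Add(-7, Mul(Rational(1, 3), Mul(-6, Pow(H, 2)))) = Add(-7, Mul(-2, Pow(H, 2))))
Function('n')(l, K) = Mul(-1, K)
Mul(Add(931, -5007), Pow(Add(Function('n')(Function('r')(0), -55), 920), -1)) = Mul(Add(931, -5007), Pow(Add(Mul(-1, -55), 920), -1)) = Mul(-4076, Pow(Add(55, 920), -1)) = Mul(-4076, Pow(975, -1)) = Mul(-4076, Rational(1, 975)) = Rational(-4076, 975)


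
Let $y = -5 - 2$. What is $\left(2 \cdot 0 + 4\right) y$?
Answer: $-28$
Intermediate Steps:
$y = -7$
$\left(2 \cdot 0 + 4\right) y = \left(2 \cdot 0 + 4\right) \left(-7\right) = \left(0 + 4\right) \left(-7\right) = 4 \left(-7\right) = -28$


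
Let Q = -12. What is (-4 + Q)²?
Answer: 256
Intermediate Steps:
(-4 + Q)² = (-4 - 12)² = (-16)² = 256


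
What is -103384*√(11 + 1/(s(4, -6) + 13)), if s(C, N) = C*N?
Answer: -206768*√330/11 ≈ -3.4147e+5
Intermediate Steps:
-103384*√(11 + 1/(s(4, -6) + 13)) = -103384*√(11 + 1/(4*(-6) + 13)) = -103384*√(11 + 1/(-24 + 13)) = -103384*√(11 + 1/(-11)) = -103384*√(11 - 1/11) = -206768*√330/11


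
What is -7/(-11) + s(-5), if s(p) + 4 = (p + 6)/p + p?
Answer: -471/55 ≈ -8.5636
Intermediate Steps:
s(p) = -4 + p + (6 + p)/p (s(p) = -4 + ((p + 6)/p + p) = -4 + ((6 + p)/p + p) = -4 + (p + (6 + p)/p) = -4 + p + (6 + p)/p)
-7/(-11) + s(-5) = -7/(-11) + (-3 - 5 + 6/(-5)) = -1/11*(-7) + (-3 - 5 + 6*(-⅕)) = 7/11 + (-3 - 5 - 6/5) = 7/11 - 46/5 = -471/55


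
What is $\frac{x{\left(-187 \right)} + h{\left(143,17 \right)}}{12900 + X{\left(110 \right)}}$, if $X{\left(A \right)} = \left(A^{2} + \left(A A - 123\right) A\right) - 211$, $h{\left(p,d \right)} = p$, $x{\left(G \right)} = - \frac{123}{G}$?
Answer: $\frac{26864}{251002433} \approx 0.00010703$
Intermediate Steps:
$X{\left(A \right)} = -211 + A^{2} + A \left(-123 + A^{2}\right)$ ($X{\left(A \right)} = \left(A^{2} + \left(A^{2} - 123\right) A\right) - 211 = \left(A^{2} + \left(-123 + A^{2}\right) A\right) - 211 = \left(A^{2} + A \left(-123 + A^{2}\right)\right) - 211 = -211 + A^{2} + A \left(-123 + A^{2}\right)$)
$\frac{x{\left(-187 \right)} + h{\left(143,17 \right)}}{12900 + X{\left(110 \right)}} = \frac{- \frac{123}{-187} + 143}{12900 + \left(-211 + 110^{2} + 110^{3} - 13530\right)} = \frac{\left(-123\right) \left(- \frac{1}{187}\right) + 143}{12900 + \left(-211 + 12100 + 1331000 - 13530\right)} = \frac{\frac{123}{187} + 143}{12900 + 1329359} = \frac{26864}{187 \cdot 1342259} = \frac{26864}{187} \cdot \frac{1}{1342259} = \frac{26864}{251002433}$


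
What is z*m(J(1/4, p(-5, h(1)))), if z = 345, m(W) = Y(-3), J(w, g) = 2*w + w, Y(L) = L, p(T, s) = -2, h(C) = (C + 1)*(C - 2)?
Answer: -1035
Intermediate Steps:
h(C) = (1 + C)*(-2 + C)
J(w, g) = 3*w
m(W) = -3
z*m(J(1/4, p(-5, h(1)))) = 345*(-3) = -1035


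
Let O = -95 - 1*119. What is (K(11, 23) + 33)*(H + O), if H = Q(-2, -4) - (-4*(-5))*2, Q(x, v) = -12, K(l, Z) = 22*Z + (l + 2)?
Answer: -146832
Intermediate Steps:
O = -214 (O = -95 - 119 = -214)
K(l, Z) = 2 + l + 22*Z (K(l, Z) = 22*Z + (2 + l) = 2 + l + 22*Z)
H = -52 (H = -12 - (-4*(-5))*2 = -12 - 20*2 = -12 - 1*40 = -12 - 40 = -52)
(K(11, 23) + 33)*(H + O) = ((2 + 11 + 22*23) + 33)*(-52 - 214) = ((2 + 11 + 506) + 33)*(-266) = (519 + 33)*(-266) = 552*(-266) = -146832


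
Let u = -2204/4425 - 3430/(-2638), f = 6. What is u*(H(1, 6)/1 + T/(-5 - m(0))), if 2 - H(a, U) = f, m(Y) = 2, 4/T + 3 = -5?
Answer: -51499789/16342410 ≈ -3.1513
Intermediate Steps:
T = -½ (T = 4/(-3 - 5) = 4/(-8) = 4*(-⅛) = -½ ≈ -0.50000)
H(a, U) = -4 (H(a, U) = 2 - 1*6 = 2 - 6 = -4)
u = 4681799/5836575 (u = -2204*1/4425 - 3430*(-1/2638) = -2204/4425 + 1715/1319 = 4681799/5836575 ≈ 0.80215)
u*(H(1, 6)/1 + T/(-5 - m(0))) = 4681799*(-4/1 - 1/(2*(-5 - 1*2)))/5836575 = 4681799*(-4*1 - 1/(2*(-5 - 2)))/5836575 = 4681799*(-4 - ½/(-7))/5836575 = 4681799*(-4 - ½*(-⅐))/5836575 = 4681799*(-4 + 1/14)/5836575 = (4681799/5836575)*(-55/14) = -51499789/16342410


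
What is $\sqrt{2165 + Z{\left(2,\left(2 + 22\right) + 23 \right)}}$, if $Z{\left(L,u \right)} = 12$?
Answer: $\sqrt{2177} \approx 46.658$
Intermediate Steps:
$\sqrt{2165 + Z{\left(2,\left(2 + 22\right) + 23 \right)}} = \sqrt{2165 + 12} = \sqrt{2177}$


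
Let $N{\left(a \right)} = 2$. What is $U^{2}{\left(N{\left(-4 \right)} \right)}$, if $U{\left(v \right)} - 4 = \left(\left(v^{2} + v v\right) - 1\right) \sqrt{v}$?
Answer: $114 + 56 \sqrt{2} \approx 193.2$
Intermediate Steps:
$U{\left(v \right)} = 4 + \sqrt{v} \left(-1 + 2 v^{2}\right)$ ($U{\left(v \right)} = 4 + \left(\left(v^{2} + v v\right) - 1\right) \sqrt{v} = 4 + \left(\left(v^{2} + v^{2}\right) - 1\right) \sqrt{v} = 4 + \left(2 v^{2} - 1\right) \sqrt{v} = 4 + \left(-1 + 2 v^{2}\right) \sqrt{v} = 4 + \sqrt{v} \left(-1 + 2 v^{2}\right)$)
$U^{2}{\left(N{\left(-4 \right)} \right)} = \left(4 - \sqrt{2} + 2 \cdot 2^{\frac{5}{2}}\right)^{2} = \left(4 - \sqrt{2} + 2 \cdot 4 \sqrt{2}\right)^{2} = \left(4 - \sqrt{2} + 8 \sqrt{2}\right)^{2} = \left(4 + 7 \sqrt{2}\right)^{2}$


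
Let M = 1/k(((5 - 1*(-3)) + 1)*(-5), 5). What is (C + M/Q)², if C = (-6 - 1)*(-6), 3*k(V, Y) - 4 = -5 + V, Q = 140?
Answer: 73157807529/41473600 ≈ 1764.0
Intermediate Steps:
k(V, Y) = -⅓ + V/3 (k(V, Y) = 4/3 + (-5 + V)/3 = 4/3 + (-5/3 + V/3) = -⅓ + V/3)
C = 42 (C = -7*(-6) = 42)
M = -3/46 (M = 1/(-⅓ + (((5 - 1*(-3)) + 1)*(-5))/3) = 1/(-⅓ + (((5 + 3) + 1)*(-5))/3) = 1/(-⅓ + ((8 + 1)*(-5))/3) = 1/(-⅓ + (9*(-5))/3) = 1/(-⅓ + (⅓)*(-45)) = 1/(-⅓ - 15) = 1/(-46/3) = -3/46 ≈ -0.065217)
(C + M/Q)² = (42 - 3/46/140)² = (42 - 3/46*1/140)² = (42 - 3/6440)² = (270477/6440)² = 73157807529/41473600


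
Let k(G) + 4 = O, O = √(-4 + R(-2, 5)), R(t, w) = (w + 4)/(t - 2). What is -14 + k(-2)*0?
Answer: -14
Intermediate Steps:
R(t, w) = (4 + w)/(-2 + t)
O = 5*I/2 (O = √(-4 + (4 + 5)/(-2 - 2)) = √(-4 + 9/(-4)) = √(-4 - ¼*9) = √(-4 - 9/4) = √(-25/4) = 5*I/2 ≈ 2.5*I)
k(G) = -4 + 5*I/2
-14 + k(-2)*0 = -14 + (-4 + 5*I/2)*0 = -14 + 0 = -14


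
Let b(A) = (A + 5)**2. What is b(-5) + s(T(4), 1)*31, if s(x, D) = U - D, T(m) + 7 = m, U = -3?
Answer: -124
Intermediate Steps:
T(m) = -7 + m
b(A) = (5 + A)**2
s(x, D) = -3 - D
b(-5) + s(T(4), 1)*31 = (5 - 5)**2 + (-3 - 1*1)*31 = 0**2 + (-3 - 1)*31 = 0 - 4*31 = 0 - 124 = -124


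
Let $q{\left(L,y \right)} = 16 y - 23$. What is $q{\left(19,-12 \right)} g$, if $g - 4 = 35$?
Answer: $-8385$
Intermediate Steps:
$g = 39$ ($g = 4 + 35 = 39$)
$q{\left(L,y \right)} = -23 + 16 y$
$q{\left(19,-12 \right)} g = \left(-23 + 16 \left(-12\right)\right) 39 = \left(-23 - 192\right) 39 = \left(-215\right) 39 = -8385$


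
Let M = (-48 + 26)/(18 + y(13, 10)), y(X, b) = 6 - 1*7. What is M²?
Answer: 484/289 ≈ 1.6747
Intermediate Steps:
y(X, b) = -1 (y(X, b) = 6 - 7 = -1)
M = -22/17 (M = (-48 + 26)/(18 - 1) = -22/17 ≈ -1.2941)
M² = (-22/17)² = 484/289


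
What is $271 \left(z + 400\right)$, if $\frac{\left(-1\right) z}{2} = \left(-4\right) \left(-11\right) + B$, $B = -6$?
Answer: $87804$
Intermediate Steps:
$z = -76$ ($z = - 2 \left(\left(-4\right) \left(-11\right) - 6\right) = - 2 \left(44 - 6\right) = \left(-2\right) 38 = -76$)
$271 \left(z + 400\right) = 271 \left(-76 + 400\right) = 271 \cdot 324 = 87804$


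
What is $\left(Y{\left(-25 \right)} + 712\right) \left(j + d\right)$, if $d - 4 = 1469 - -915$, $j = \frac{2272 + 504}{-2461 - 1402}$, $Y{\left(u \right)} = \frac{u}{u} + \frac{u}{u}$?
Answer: $\frac{6584556552}{3863} \approx 1.7045 \cdot 10^{6}$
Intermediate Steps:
$Y{\left(u \right)} = 2$ ($Y{\left(u \right)} = 1 + 1 = 2$)
$j = - \frac{2776}{3863}$ ($j = \frac{2776}{-3863} = 2776 \left(- \frac{1}{3863}\right) = - \frac{2776}{3863} \approx -0.71861$)
$d = 2388$ ($d = 4 + \left(1469 - -915\right) = 4 + \left(1469 + 915\right) = 4 + 2384 = 2388$)
$\left(Y{\left(-25 \right)} + 712\right) \left(j + d\right) = \left(2 + 712\right) \left(- \frac{2776}{3863} + 2388\right) = 714 \cdot \frac{9222068}{3863} = \frac{6584556552}{3863}$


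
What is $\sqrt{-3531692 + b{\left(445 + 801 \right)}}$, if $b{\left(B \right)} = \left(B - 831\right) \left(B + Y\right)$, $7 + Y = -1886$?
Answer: $i \sqrt{3800197} \approx 1949.4 i$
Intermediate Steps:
$Y = -1893$ ($Y = -7 - 1886 = -1893$)
$b{\left(B \right)} = \left(-1893 + B\right) \left(-831 + B\right)$ ($b{\left(B \right)} = \left(B - 831\right) \left(B - 1893\right) = \left(-831 + B\right) \left(-1893 + B\right) = \left(-1893 + B\right) \left(-831 + B\right)$)
$\sqrt{-3531692 + b{\left(445 + 801 \right)}} = \sqrt{-3531692 + \left(1573083 + \left(445 + 801\right)^{2} - 2724 \left(445 + 801\right)\right)} = \sqrt{-3531692 + \left(1573083 + 1246^{2} - 3394104\right)} = \sqrt{-3531692 + \left(1573083 + 1552516 - 3394104\right)} = \sqrt{-3531692 - 268505} = \sqrt{-3800197} = i \sqrt{3800197}$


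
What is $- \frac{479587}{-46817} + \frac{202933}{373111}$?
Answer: $\frac{188439899418}{17467937687} \approx 10.788$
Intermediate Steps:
$- \frac{479587}{-46817} + \frac{202933}{373111} = \left(-479587\right) \left(- \frac{1}{46817}\right) + 202933 \cdot \frac{1}{373111} = \frac{479587}{46817} + \frac{202933}{373111} = \frac{188439899418}{17467937687}$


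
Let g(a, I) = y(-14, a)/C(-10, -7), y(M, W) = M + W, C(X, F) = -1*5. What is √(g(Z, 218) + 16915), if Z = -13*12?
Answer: √16949 ≈ 130.19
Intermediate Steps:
C(X, F) = -5
Z = -156
g(a, I) = 14/5 - a/5 (g(a, I) = (-14 + a)/(-5) = (-14 + a)*(-⅕) = 14/5 - a/5)
√(g(Z, 218) + 16915) = √((14/5 - ⅕*(-156)) + 16915) = √((14/5 + 156/5) + 16915) = √(34 + 16915) = √16949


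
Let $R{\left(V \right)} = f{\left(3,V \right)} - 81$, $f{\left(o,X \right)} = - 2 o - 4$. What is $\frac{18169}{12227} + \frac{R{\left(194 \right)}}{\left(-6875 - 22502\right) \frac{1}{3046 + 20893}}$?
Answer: $\frac{27169646636}{359192579} \approx 75.641$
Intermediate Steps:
$f{\left(o,X \right)} = -4 - 2 o$
$R{\left(V \right)} = -91$ ($R{\left(V \right)} = \left(-4 - 6\right) - 81 = -10 - 81 = -91$)
$\frac{18169}{12227} + \frac{R{\left(194 \right)}}{\left(-6875 - 22502\right) \frac{1}{3046 + 20893}} = \frac{18169}{12227} - \frac{91}{\left(-6875 - 22502\right) \frac{1}{3046 + 20893}} = 18169 \cdot \frac{1}{12227} - \frac{91}{\left(-29377\right) \frac{1}{23939}} = \frac{18169}{12227} - \frac{91}{\left(-29377\right) \frac{1}{23939}} = \frac{18169}{12227} - \frac{91}{- \frac{29377}{23939}} = \frac{18169}{12227} - - \frac{2178449}{29377} = \frac{18169}{12227} + \frac{2178449}{29377} = \frac{27169646636}{359192579}$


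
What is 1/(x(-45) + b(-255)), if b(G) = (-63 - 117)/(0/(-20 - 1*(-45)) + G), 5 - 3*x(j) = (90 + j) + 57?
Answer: -51/1613 ≈ -0.031618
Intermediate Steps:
x(j) = -142/3 - j/3 (x(j) = 5/3 - ((90 + j) + 57)/3 = 5/3 - (147 + j)/3 = 5/3 + (-49 - j/3) = -142/3 - j/3)
b(G) = -180/G (b(G) = -180/(0/(-20 + 45) + G) = -180/(0/25 + G) = -180/(0*(1/25) + G) = -180/(0 + G) = -180/G)
1/(x(-45) + b(-255)) = 1/((-142/3 - ⅓*(-45)) - 180/(-255)) = 1/((-142/3 + 15) - 180*(-1/255)) = 1/(-97/3 + 12/17) = 1/(-1613/51) = -51/1613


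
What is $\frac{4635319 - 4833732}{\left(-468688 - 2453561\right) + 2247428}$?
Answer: $\frac{198413}{674821} \approx 0.29402$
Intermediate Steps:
$\frac{4635319 - 4833732}{\left(-468688 - 2453561\right) + 2247428} = - \frac{198413}{-2922249 + 2247428} = - \frac{198413}{-674821} = \left(-198413\right) \left(- \frac{1}{674821}\right) = \frac{198413}{674821}$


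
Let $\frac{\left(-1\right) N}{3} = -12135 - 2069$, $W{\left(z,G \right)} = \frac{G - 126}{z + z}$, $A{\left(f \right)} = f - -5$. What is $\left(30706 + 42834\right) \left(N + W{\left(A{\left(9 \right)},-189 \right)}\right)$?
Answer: $3132859155$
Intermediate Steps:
$A{\left(f \right)} = 5 + f$ ($A{\left(f \right)} = f + 5 = 5 + f$)
$W{\left(z,G \right)} = \frac{-126 + G}{2 z}$
$N = 42612$ ($N = - 3 \left(-12135 - 2069\right) = \left(-3\right) \left(-14204\right) = 42612$)
$\left(30706 + 42834\right) \left(N + W{\left(A{\left(9 \right)},-189 \right)}\right) = \left(30706 + 42834\right) \left(42612 + \frac{-126 - 189}{2 \left(5 + 9\right)}\right) = 73540 \left(42612 + \frac{1}{2} \cdot \frac{1}{14} \left(-315\right)\right) = 73540 \left(42612 - \frac{45}{4}\right) = 73540 \cdot \frac{170403}{4} = 3132859155$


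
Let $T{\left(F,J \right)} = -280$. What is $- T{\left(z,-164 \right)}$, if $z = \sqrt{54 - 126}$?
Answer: $280$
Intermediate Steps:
$z = 6 i \sqrt{2}$ ($z = \sqrt{-72} = 6 i \sqrt{2} \approx 8.4853 i$)
$- T{\left(z,-164 \right)} = \left(-1\right) \left(-280\right) = 280$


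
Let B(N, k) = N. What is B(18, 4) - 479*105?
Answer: -50277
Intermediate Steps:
B(18, 4) - 479*105 = 18 - 479*105 = 18 - 50295 = -50277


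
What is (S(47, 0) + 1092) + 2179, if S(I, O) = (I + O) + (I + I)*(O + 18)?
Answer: 5010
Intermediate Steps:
S(I, O) = I + O + 2*I*(18 + O) (S(I, O) = (I + O) + (2*I)*(18 + O) = (I + O) + 2*I*(18 + O) = I + O + 2*I*(18 + O))
(S(47, 0) + 1092) + 2179 = ((0 + 37*47 + 2*47*0) + 1092) + 2179 = ((0 + 1739 + 0) + 1092) + 2179 = (1739 + 1092) + 2179 = 2831 + 2179 = 5010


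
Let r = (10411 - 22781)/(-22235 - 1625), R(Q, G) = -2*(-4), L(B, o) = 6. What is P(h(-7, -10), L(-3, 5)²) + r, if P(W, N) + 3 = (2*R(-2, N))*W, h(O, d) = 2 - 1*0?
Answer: 70431/2386 ≈ 29.518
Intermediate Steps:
h(O, d) = 2 (h(O, d) = 2 + 0 = 2)
R(Q, G) = 8
P(W, N) = -3 + 16*W (P(W, N) = -3 + (2*8)*W = -3 + 16*W)
r = 1237/2386 (r = -12370/(-23860) = -12370*(-1/23860) = 1237/2386 ≈ 0.51844)
P(h(-7, -10), L(-3, 5)²) + r = (-3 + 16*2) + 1237/2386 = (-3 + 32) + 1237/2386 = 29 + 1237/2386 = 70431/2386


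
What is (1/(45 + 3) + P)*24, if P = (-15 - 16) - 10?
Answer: -1967/2 ≈ -983.50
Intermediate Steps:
P = -41 (P = -31 - 10 = -41)
(1/(45 + 3) + P)*24 = (1/(45 + 3) - 41)*24 = (1/48 - 41)*24 = -1967/48*24 = -1967/2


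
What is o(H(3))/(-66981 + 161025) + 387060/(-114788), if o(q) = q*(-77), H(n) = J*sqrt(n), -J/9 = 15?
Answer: -96765/28697 + 3465*sqrt(3)/31348 ≈ -3.1805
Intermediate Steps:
J = -135 (J = -9*15 = -135)
H(n) = -135*sqrt(n)
o(q) = -77*q
o(H(3))/(-66981 + 161025) + 387060/(-114788) = (-(-10395)*sqrt(3))/(-66981 + 161025) + 387060/(-114788) = (10395*sqrt(3))/94044 + 387060*(-1/114788) = (10395*sqrt(3))*(1/94044) - 96765/28697 = 3465*sqrt(3)/31348 - 96765/28697 = -96765/28697 + 3465*sqrt(3)/31348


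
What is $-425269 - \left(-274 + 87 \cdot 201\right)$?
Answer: $-442482$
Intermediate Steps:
$-425269 - \left(-274 + 87 \cdot 201\right) = -425269 - \left(-274 + 17487\right) = -425269 - 17213 = -442482$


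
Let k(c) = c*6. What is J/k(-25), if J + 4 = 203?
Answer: -199/150 ≈ -1.3267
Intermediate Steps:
J = 199 (J = -4 + 203 = 199)
k(c) = 6*c
J/k(-25) = 199/((6*(-25))) = 199/(-150) = 199*(-1/150) = -199/150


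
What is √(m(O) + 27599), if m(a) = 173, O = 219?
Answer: 2*√6943 ≈ 166.65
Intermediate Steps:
√(m(O) + 27599) = √(173 + 27599) = √27772 = 2*√6943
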